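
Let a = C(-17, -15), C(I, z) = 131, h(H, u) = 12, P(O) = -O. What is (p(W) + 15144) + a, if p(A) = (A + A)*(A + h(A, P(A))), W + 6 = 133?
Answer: 50581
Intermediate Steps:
W = 127 (W = -6 + 133 = 127)
a = 131
p(A) = 2*A*(12 + A) (p(A) = (A + A)*(A + 12) = (2*A)*(12 + A) = 2*A*(12 + A))
(p(W) + 15144) + a = (2*127*(12 + 127) + 15144) + 131 = (2*127*139 + 15144) + 131 = (35306 + 15144) + 131 = 50450 + 131 = 50581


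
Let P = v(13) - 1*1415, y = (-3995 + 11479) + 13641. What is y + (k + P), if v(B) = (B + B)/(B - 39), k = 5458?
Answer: 25167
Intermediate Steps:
v(B) = 2*B/(-39 + B) (v(B) = (2*B)/(-39 + B) = 2*B/(-39 + B))
y = 21125 (y = 7484 + 13641 = 21125)
P = -1416 (P = 2*13/(-39 + 13) - 1*1415 = 2*13/(-26) - 1415 = 2*13*(-1/26) - 1415 = -1 - 1415 = -1416)
y + (k + P) = 21125 + (5458 - 1416) = 21125 + 4042 = 25167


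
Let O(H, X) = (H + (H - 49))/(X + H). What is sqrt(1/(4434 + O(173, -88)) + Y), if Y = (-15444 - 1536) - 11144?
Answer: I*sqrt(4001202375159261)/377187 ≈ 167.7*I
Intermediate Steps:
O(H, X) = (-49 + 2*H)/(H + X) (O(H, X) = (H + (-49 + H))/(H + X) = (-49 + 2*H)/(H + X))
Y = -28124 (Y = -16980 - 11144 = -28124)
sqrt(1/(4434 + O(173, -88)) + Y) = sqrt(1/(4434 + (-49 + 2*173)/(173 - 88)) - 28124) = sqrt(1/(4434 + (-49 + 346)/85) - 28124) = sqrt(1/(4434 + (1/85)*297) - 28124) = sqrt(1/(4434 + 297/85) - 28124) = sqrt(1/(377187/85) - 28124) = sqrt(85/377187 - 28124) = sqrt(-10608007103/377187) = I*sqrt(4001202375159261)/377187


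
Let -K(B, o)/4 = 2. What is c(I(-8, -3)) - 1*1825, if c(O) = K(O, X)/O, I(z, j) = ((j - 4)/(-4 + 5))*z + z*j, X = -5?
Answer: -18251/10 ≈ -1825.1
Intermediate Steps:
K(B, o) = -8 (K(B, o) = -4*2 = -8)
I(z, j) = j*z + z*(-4 + j) (I(z, j) = ((-4 + j)/1)*z + j*z = ((-4 + j)*1)*z + j*z = (-4 + j)*z + j*z = z*(-4 + j) + j*z = j*z + z*(-4 + j))
c(O) = -8/O
c(I(-8, -3)) - 1*1825 = -8*(-1/(16*(-2 - 3))) - 1*1825 = -8/(2*(-8)*(-5)) - 1825 = -8/80 - 1825 = -8*1/80 - 1825 = -⅒ - 1825 = -18251/10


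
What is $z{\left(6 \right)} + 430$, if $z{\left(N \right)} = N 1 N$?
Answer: $466$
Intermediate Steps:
$z{\left(N \right)} = N^{2}$ ($z{\left(N \right)} = N N = N^{2}$)
$z{\left(6 \right)} + 430 = 6^{2} + 430 = 36 + 430 = 466$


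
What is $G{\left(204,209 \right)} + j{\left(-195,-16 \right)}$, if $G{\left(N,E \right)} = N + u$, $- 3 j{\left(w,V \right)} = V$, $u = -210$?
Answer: $- \frac{2}{3} \approx -0.66667$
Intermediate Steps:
$j{\left(w,V \right)} = - \frac{V}{3}$
$G{\left(N,E \right)} = -210 + N$ ($G{\left(N,E \right)} = N - 210 = -210 + N$)
$G{\left(204,209 \right)} + j{\left(-195,-16 \right)} = \left(-210 + 204\right) - - \frac{16}{3} = -6 + \frac{16}{3} = - \frac{2}{3}$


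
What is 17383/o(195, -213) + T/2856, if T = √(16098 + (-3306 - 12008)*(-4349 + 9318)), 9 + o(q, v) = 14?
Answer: 17383/5 + I*√1188737/357 ≈ 3476.6 + 3.054*I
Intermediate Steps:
o(q, v) = 5 (o(q, v) = -9 + 14 = 5)
T = 8*I*√1188737 (T = √(16098 - 15314*4969) = √(16098 - 76095266) = √(-76079168) = 8*I*√1188737 ≈ 8722.3*I)
17383/o(195, -213) + T/2856 = 17383/5 + (8*I*√1188737)/2856 = 17383*(⅕) + (8*I*√1188737)*(1/2856) = 17383/5 + I*√1188737/357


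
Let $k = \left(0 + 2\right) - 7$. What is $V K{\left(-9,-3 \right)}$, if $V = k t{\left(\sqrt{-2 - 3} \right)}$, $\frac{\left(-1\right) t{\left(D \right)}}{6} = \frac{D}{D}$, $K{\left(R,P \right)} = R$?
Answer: $-270$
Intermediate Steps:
$t{\left(D \right)} = -6$ ($t{\left(D \right)} = - 6 \frac{D}{D} = \left(-6\right) 1 = -6$)
$k = -5$ ($k = 2 - 7 = -5$)
$V = 30$ ($V = \left(-5\right) \left(-6\right) = 30$)
$V K{\left(-9,-3 \right)} = 30 \left(-9\right) = -270$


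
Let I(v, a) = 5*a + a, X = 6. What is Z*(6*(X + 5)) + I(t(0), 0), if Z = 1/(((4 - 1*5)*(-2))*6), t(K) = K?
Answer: 11/2 ≈ 5.5000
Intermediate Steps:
Z = 1/12 (Z = 1/(((4 - 5)*(-2))*6) = 1/(-1*(-2)*6) = 1/(2*6) = 1/12 ≈ 0.083333)
I(v, a) = 6*a
Z*(6*(X + 5)) + I(t(0), 0) = (6*(6 + 5))/12 + 6*0 = (6*11)/12 + 0 = (1/12)*66 + 0 = 11/2 + 0 = 11/2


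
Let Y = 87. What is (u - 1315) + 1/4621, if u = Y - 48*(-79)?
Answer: 11848245/4621 ≈ 2564.0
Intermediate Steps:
u = 3879 (u = 87 - 48*(-79) = 87 + 3792 = 3879)
(u - 1315) + 1/4621 = (3879 - 1315) + 1/4621 = 2564 + 1/4621 = 11848245/4621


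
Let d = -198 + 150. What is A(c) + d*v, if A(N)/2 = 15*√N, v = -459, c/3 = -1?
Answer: 22032 + 30*I*√3 ≈ 22032.0 + 51.962*I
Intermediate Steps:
c = -3 (c = 3*(-1) = -3)
d = -48
A(N) = 30*√N (A(N) = 2*(15*√N) = 30*√N)
A(c) + d*v = 30*√(-3) - 48*(-459) = 30*(I*√3) + 22032 = 30*I*√3 + 22032 = 22032 + 30*I*√3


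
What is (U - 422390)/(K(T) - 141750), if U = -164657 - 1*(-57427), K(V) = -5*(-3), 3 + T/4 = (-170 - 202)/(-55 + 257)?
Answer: 35308/9449 ≈ 3.7367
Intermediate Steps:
T = -1956/101 (T = -12 + 4*((-170 - 202)/(-55 + 257)) = -12 + 4*(-372/202) = -12 + 4*(-372*1/202) = -12 + 4*(-186/101) = -12 - 744/101 = -1956/101 ≈ -19.366)
K(V) = 15
U = -107230 (U = -164657 + 57427 = -107230)
(U - 422390)/(K(T) - 141750) = (-107230 - 422390)/(15 - 141750) = -529620/(-141735) = -529620*(-1/141735) = 35308/9449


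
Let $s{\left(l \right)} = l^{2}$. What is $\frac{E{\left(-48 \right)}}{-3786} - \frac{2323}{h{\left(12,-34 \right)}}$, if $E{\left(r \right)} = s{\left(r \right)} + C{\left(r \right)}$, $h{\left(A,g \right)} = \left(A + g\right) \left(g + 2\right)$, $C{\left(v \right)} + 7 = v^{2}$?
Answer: $- \frac{6016991}{1332672} \approx -4.515$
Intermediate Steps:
$C{\left(v \right)} = -7 + v^{2}$
$h{\left(A,g \right)} = \left(2 + g\right) \left(A + g\right)$ ($h{\left(A,g \right)} = \left(A + g\right) \left(2 + g\right) = \left(2 + g\right) \left(A + g\right)$)
$E{\left(r \right)} = -7 + 2 r^{2}$ ($E{\left(r \right)} = r^{2} + \left(-7 + r^{2}\right) = -7 + 2 r^{2}$)
$\frac{E{\left(-48 \right)}}{-3786} - \frac{2323}{h{\left(12,-34 \right)}} = \frac{-7 + 2 \left(-48\right)^{2}}{-3786} - \frac{2323}{\left(-34\right)^{2} + 2 \cdot 12 + 2 \left(-34\right) + 12 \left(-34\right)} = \left(-7 + 2 \cdot 2304\right) \left(- \frac{1}{3786}\right) - \frac{2323}{1156 + 24 - 68 - 408} = \left(-7 + 4608\right) \left(- \frac{1}{3786}\right) - \frac{2323}{704} = 4601 \left(- \frac{1}{3786}\right) - \frac{2323}{704} = - \frac{4601}{3786} - \frac{2323}{704} = - \frac{6016991}{1332672}$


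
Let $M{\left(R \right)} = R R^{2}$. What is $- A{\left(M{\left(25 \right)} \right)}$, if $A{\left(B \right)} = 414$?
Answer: $-414$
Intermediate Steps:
$M{\left(R \right)} = R^{3}$
$- A{\left(M{\left(25 \right)} \right)} = \left(-1\right) 414 = -414$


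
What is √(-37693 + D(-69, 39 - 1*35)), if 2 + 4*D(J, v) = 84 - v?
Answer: I*√150694/2 ≈ 194.1*I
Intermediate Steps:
D(J, v) = 41/2 - v/4 (D(J, v) = -½ + (84 - v)/4 = -½ + (21 - v/4) = 41/2 - v/4)
√(-37693 + D(-69, 39 - 1*35)) = √(-37693 + (41/2 - (39 - 1*35)/4)) = √(-37693 + (41/2 - (39 - 35)/4)) = √(-37693 + (41/2 - ¼*4)) = √(-37693 + (41/2 - 1)) = √(-37693 + 39/2) = √(-75347/2) = I*√150694/2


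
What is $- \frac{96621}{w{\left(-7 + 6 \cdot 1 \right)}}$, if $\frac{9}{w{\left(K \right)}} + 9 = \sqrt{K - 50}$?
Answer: $96621 - \frac{32207 i \sqrt{51}}{3} \approx 96621.0 - 76668.0 i$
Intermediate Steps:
$w{\left(K \right)} = \frac{9}{-9 + \sqrt{-50 + K}}$ ($w{\left(K \right)} = \frac{9}{-9 + \sqrt{K - 50}} = \frac{9}{-9 + \sqrt{-50 + K}}$)
$- \frac{96621}{w{\left(-7 + 6 \cdot 1 \right)}} = - \frac{96621}{9 \frac{1}{-9 + \sqrt{-50 + \left(-7 + 6 \cdot 1\right)}}} = - \frac{96621}{9 \frac{1}{-9 + \sqrt{-50 + \left(-7 + 6\right)}}} = - \frac{96621}{9 \frac{1}{-9 + \sqrt{-50 - 1}}} = - \frac{96621}{9 \frac{1}{-9 + \sqrt{-51}}} = - \frac{96621}{9 \frac{1}{-9 + i \sqrt{51}}} = - 96621 \left(-1 + \frac{i \sqrt{51}}{9}\right) = 96621 - \frac{32207 i \sqrt{51}}{3}$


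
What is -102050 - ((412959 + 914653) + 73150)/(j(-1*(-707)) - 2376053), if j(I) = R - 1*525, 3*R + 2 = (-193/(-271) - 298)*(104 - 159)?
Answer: -196723440411544/1927727381 ≈ -1.0205e+5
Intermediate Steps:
R = 4430533/813 (R = -⅔ + ((-193/(-271) - 298)*(104 - 159))/3 = -⅔ + ((-193*(-1/271) - 298)*(-55))/3 = -⅔ + ((193/271 - 298)*(-55))/3 = -⅔ + (-80565/271*(-55))/3 = -⅔ + (⅓)*(4431075/271) = -⅔ + 1477025/271 = 4430533/813 ≈ 5449.6)
j(I) = 4003708/813 (j(I) = 4430533/813 - 1*525 = 4430533/813 - 525 = 4003708/813)
-102050 - ((412959 + 914653) + 73150)/(j(-1*(-707)) - 2376053) = -102050 - ((412959 + 914653) + 73150)/(4003708/813 - 2376053) = -102050 - (1327612 + 73150)/(-1927727381/813) = -102050 - 1400762*(-813)/1927727381 = -102050 - 1*(-1138819506/1927727381) = -102050 + 1138819506/1927727381 = -196723440411544/1927727381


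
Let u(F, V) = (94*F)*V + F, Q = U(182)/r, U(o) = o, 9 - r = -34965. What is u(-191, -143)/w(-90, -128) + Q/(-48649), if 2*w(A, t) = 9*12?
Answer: 242667528245071/5104350378 ≈ 47541.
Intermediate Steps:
r = 34974 (r = 9 - 1*(-34965) = 9 + 34965 = 34974)
Q = 91/17487 (Q = 182/34974 = 182*(1/34974) = 91/17487 ≈ 0.0052039)
w(A, t) = 54 (w(A, t) = (9*12)/2 = (½)*108 = 54)
u(F, V) = F + 94*F*V (u(F, V) = 94*F*V + F = F + 94*F*V)
u(-191, -143)/w(-90, -128) + Q/(-48649) = -191*(1 + 94*(-143))/54 + (91/17487)/(-48649) = -191*(1 - 13442)*(1/54) + (91/17487)*(-1/48649) = -191*(-13441)*(1/54) - 91/850725063 = 2567231*(1/54) - 91/850725063 = 2567231/54 - 91/850725063 = 242667528245071/5104350378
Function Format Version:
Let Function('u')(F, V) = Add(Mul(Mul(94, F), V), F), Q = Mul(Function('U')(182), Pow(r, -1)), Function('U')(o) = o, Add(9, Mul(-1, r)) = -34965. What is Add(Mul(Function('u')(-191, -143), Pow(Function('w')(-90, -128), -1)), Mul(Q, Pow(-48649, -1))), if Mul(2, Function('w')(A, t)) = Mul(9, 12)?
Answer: Rational(242667528245071, 5104350378) ≈ 47541.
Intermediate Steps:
r = 34974 (r = Add(9, Mul(-1, -34965)) = Add(9, 34965) = 34974)
Q = Rational(91, 17487) (Q = Mul(182, Pow(34974, -1)) = Mul(182, Rational(1, 34974)) = Rational(91, 17487) ≈ 0.0052039)
Function('w')(A, t) = 54 (Function('w')(A, t) = Mul(Rational(1, 2), Mul(9, 12)) = Mul(Rational(1, 2), 108) = 54)
Function('u')(F, V) = Add(F, Mul(94, F, V)) (Function('u')(F, V) = Add(Mul(94, F, V), F) = Add(F, Mul(94, F, V)))
Add(Mul(Function('u')(-191, -143), Pow(Function('w')(-90, -128), -1)), Mul(Q, Pow(-48649, -1))) = Add(Mul(Mul(-191, Add(1, Mul(94, -143))), Pow(54, -1)), Mul(Rational(91, 17487), Pow(-48649, -1))) = Add(Mul(Mul(-191, Add(1, -13442)), Rational(1, 54)), Mul(Rational(91, 17487), Rational(-1, 48649))) = Add(Mul(Mul(-191, -13441), Rational(1, 54)), Rational(-91, 850725063)) = Add(Mul(2567231, Rational(1, 54)), Rational(-91, 850725063)) = Add(Rational(2567231, 54), Rational(-91, 850725063)) = Rational(242667528245071, 5104350378)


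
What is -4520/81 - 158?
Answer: -17318/81 ≈ -213.80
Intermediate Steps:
-4520/81 - 158 = -17318/81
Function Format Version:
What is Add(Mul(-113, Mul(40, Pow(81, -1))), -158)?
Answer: Rational(-17318, 81) ≈ -213.80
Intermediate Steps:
Add(Mul(-113, Mul(40, Pow(81, -1))), -158) = Add(Mul(-113, Mul(40, Rational(1, 81))), -158) = Add(Mul(-113, Rational(40, 81)), -158) = Add(Rational(-4520, 81), -158) = Rational(-17318, 81)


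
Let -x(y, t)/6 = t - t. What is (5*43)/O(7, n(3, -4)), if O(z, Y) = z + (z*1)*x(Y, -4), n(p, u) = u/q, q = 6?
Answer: 215/7 ≈ 30.714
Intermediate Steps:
x(y, t) = 0 (x(y, t) = -6*(t - t) = -6*0 = 0)
n(p, u) = u/6
O(z, Y) = z (O(z, Y) = z + (z*1)*0 = z + z*0 = z + 0 = z)
(5*43)/O(7, n(3, -4)) = (5*43)/7 = 215*(⅐) = 215/7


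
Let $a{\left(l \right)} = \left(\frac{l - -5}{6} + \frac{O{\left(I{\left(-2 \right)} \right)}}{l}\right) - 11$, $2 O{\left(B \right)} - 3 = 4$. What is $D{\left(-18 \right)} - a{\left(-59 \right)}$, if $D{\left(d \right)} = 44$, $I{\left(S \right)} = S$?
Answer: $\frac{7559}{118} \approx 64.059$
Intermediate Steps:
$O{\left(B \right)} = \frac{7}{2}$ ($O{\left(B \right)} = \frac{3}{2} + \frac{1}{2} \cdot 4 = \frac{3}{2} + 2 = \frac{7}{2}$)
$a{\left(l \right)} = - \frac{61}{6} + \frac{l}{6} + \frac{7}{2 l}$ ($a{\left(l \right)} = \left(\frac{l - -5}{6} + \frac{7}{2 l}\right) - 11 = \left(\left(l + 5\right) \frac{1}{6} + \frac{7}{2 l}\right) - 11 = \left(\left(5 + l\right) \frac{1}{6} + \frac{7}{2 l}\right) - 11 = \left(\left(\frac{5}{6} + \frac{l}{6}\right) + \frac{7}{2 l}\right) - 11 = \left(\frac{5}{6} + \frac{l}{6} + \frac{7}{2 l}\right) - 11 = - \frac{61}{6} + \frac{l}{6} + \frac{7}{2 l}$)
$D{\left(-18 \right)} - a{\left(-59 \right)} = 44 - \frac{21 - 59 \left(-61 - 59\right)}{6 \left(-59\right)} = 44 - \frac{1}{6} \left(- \frac{1}{59}\right) \left(21 - -7080\right) = 44 - \frac{1}{6} \left(- \frac{1}{59}\right) \left(21 + 7080\right) = 44 - \frac{1}{6} \left(- \frac{1}{59}\right) 7101 = 44 - - \frac{2367}{118} = 44 + \frac{2367}{118} = \frac{7559}{118}$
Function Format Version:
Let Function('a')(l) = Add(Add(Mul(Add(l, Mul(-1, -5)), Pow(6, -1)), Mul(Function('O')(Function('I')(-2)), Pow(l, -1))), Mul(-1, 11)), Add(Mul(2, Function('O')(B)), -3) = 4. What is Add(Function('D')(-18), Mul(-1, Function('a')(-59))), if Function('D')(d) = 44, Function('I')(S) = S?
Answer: Rational(7559, 118) ≈ 64.059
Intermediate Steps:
Function('O')(B) = Rational(7, 2) (Function('O')(B) = Add(Rational(3, 2), Mul(Rational(1, 2), 4)) = Add(Rational(3, 2), 2) = Rational(7, 2))
Function('a')(l) = Add(Rational(-61, 6), Mul(Rational(1, 6), l), Mul(Rational(7, 2), Pow(l, -1))) (Function('a')(l) = Add(Add(Mul(Add(l, Mul(-1, -5)), Pow(6, -1)), Mul(Rational(7, 2), Pow(l, -1))), Mul(-1, 11)) = Add(Add(Mul(Add(l, 5), Rational(1, 6)), Mul(Rational(7, 2), Pow(l, -1))), -11) = Add(Add(Mul(Add(5, l), Rational(1, 6)), Mul(Rational(7, 2), Pow(l, -1))), -11) = Add(Add(Add(Rational(5, 6), Mul(Rational(1, 6), l)), Mul(Rational(7, 2), Pow(l, -1))), -11) = Add(Add(Rational(5, 6), Mul(Rational(1, 6), l), Mul(Rational(7, 2), Pow(l, -1))), -11) = Add(Rational(-61, 6), Mul(Rational(1, 6), l), Mul(Rational(7, 2), Pow(l, -1))))
Add(Function('D')(-18), Mul(-1, Function('a')(-59))) = Add(44, Mul(-1, Mul(Rational(1, 6), Pow(-59, -1), Add(21, Mul(-59, Add(-61, -59)))))) = Add(44, Mul(-1, Mul(Rational(1, 6), Rational(-1, 59), Add(21, Mul(-59, -120))))) = Add(44, Mul(-1, Mul(Rational(1, 6), Rational(-1, 59), Add(21, 7080)))) = Add(44, Mul(-1, Mul(Rational(1, 6), Rational(-1, 59), 7101))) = Add(44, Mul(-1, Rational(-2367, 118))) = Add(44, Rational(2367, 118)) = Rational(7559, 118)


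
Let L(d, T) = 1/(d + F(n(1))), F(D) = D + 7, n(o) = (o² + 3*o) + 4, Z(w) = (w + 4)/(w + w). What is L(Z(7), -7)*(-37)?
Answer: -518/221 ≈ -2.3439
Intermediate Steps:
Z(w) = (4 + w)/(2*w) (Z(w) = (4 + w)/((2*w)) = (4 + w)*(1/(2*w)) = (4 + w)/(2*w))
n(o) = 4 + o² + 3*o
F(D) = 7 + D
L(d, T) = 1/(15 + d) (L(d, T) = 1/(d + (7 + (4 + 1² + 3*1))) = 1/(d + (7 + (4 + 1 + 3))) = 1/(d + (7 + 8)) = 1/(d + 15) = 1/(15 + d))
L(Z(7), -7)*(-37) = -37/(15 + (½)*(4 + 7)/7) = -37/(15 + (½)*(⅐)*11) = -37/(15 + 11/14) = -37/(221/14) = (14/221)*(-37) = -518/221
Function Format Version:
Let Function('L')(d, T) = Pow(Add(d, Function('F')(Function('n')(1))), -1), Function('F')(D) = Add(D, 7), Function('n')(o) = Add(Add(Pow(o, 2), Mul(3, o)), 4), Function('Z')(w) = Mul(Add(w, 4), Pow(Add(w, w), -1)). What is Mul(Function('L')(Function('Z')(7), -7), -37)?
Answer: Rational(-518, 221) ≈ -2.3439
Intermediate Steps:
Function('Z')(w) = Mul(Rational(1, 2), Pow(w, -1), Add(4, w)) (Function('Z')(w) = Mul(Add(4, w), Pow(Mul(2, w), -1)) = Mul(Add(4, w), Mul(Rational(1, 2), Pow(w, -1))) = Mul(Rational(1, 2), Pow(w, -1), Add(4, w)))
Function('n')(o) = Add(4, Pow(o, 2), Mul(3, o))
Function('F')(D) = Add(7, D)
Function('L')(d, T) = Pow(Add(15, d), -1) (Function('L')(d, T) = Pow(Add(d, Add(7, Add(4, Pow(1, 2), Mul(3, 1)))), -1) = Pow(Add(d, Add(7, Add(4, 1, 3))), -1) = Pow(Add(d, Add(7, 8)), -1) = Pow(Add(d, 15), -1) = Pow(Add(15, d), -1))
Mul(Function('L')(Function('Z')(7), -7), -37) = Mul(Pow(Add(15, Mul(Rational(1, 2), Pow(7, -1), Add(4, 7))), -1), -37) = Mul(Pow(Add(15, Mul(Rational(1, 2), Rational(1, 7), 11)), -1), -37) = Mul(Pow(Add(15, Rational(11, 14)), -1), -37) = Mul(Pow(Rational(221, 14), -1), -37) = Mul(Rational(14, 221), -37) = Rational(-518, 221)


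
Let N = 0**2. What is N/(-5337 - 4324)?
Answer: 0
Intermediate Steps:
N = 0
N/(-5337 - 4324) = 0/(-5337 - 4324) = 0/(-9661) = 0*(-1/9661) = 0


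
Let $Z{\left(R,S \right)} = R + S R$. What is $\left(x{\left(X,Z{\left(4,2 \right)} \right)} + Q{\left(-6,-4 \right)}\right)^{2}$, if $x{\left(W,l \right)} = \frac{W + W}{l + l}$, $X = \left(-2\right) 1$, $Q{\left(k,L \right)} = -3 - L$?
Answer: $\frac{25}{36} \approx 0.69444$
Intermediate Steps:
$X = -2$
$Z{\left(R,S \right)} = R + R S$
$x{\left(W,l \right)} = \frac{W}{l}$ ($x{\left(W,l \right)} = \frac{2 W}{2 l} = 2 W \frac{1}{2 l} = \frac{W}{l}$)
$\left(x{\left(X,Z{\left(4,2 \right)} \right)} + Q{\left(-6,-4 \right)}\right)^{2} = \left(- \frac{2}{4 \left(1 + 2\right)} - -1\right)^{2} = \left(- \frac{2}{4 \cdot 3} + \left(-3 + 4\right)\right)^{2} = \left(- \frac{2}{12} + 1\right)^{2} = \left(\left(-2\right) \frac{1}{12} + 1\right)^{2} = \left(- \frac{1}{6} + 1\right)^{2} = \left(\frac{5}{6}\right)^{2} = \frac{25}{36}$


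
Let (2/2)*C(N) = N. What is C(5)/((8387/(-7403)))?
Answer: -37015/8387 ≈ -4.4134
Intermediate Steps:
C(N) = N
C(5)/((8387/(-7403))) = 5/((8387/(-7403))) = 5/((8387*(-1/7403))) = 5/(-8387/7403) = 5*(-7403/8387) = -37015/8387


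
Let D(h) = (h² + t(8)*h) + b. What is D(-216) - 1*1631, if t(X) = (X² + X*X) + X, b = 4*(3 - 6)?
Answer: 15637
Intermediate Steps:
b = -12 (b = 4*(-3) = -12)
t(X) = X + 2*X² (t(X) = (X² + X²) + X = 2*X² + X = X + 2*X²)
D(h) = -12 + h² + 136*h (D(h) = (h² + (8*(1 + 2*8))*h) - 12 = (h² + (8*(1 + 16))*h) - 12 = (h² + (8*17)*h) - 12 = (h² + 136*h) - 12 = -12 + h² + 136*h)
D(-216) - 1*1631 = (-12 + (-216)² + 136*(-216)) - 1*1631 = (-12 + 46656 - 29376) - 1631 = 17268 - 1631 = 15637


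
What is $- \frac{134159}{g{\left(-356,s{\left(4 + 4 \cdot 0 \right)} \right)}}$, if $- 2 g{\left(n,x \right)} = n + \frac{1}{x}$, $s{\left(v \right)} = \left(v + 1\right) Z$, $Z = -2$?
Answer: $- \frac{2683180}{3561} \approx -753.49$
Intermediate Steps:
$s{\left(v \right)} = -2 - 2 v$ ($s{\left(v \right)} = \left(v + 1\right) \left(-2\right) = \left(1 + v\right) \left(-2\right) = -2 - 2 v$)
$g{\left(n,x \right)} = - \frac{n}{2} - \frac{1}{2 x}$ ($g{\left(n,x \right)} = - \frac{n + \frac{1}{x}}{2} = - \frac{n}{2} - \frac{1}{2 x}$)
$- \frac{134159}{g{\left(-356,s{\left(4 + 4 \cdot 0 \right)} \right)}} = - \frac{134159}{\frac{1}{2} \frac{1}{-2 - 2 \left(4 + 4 \cdot 0\right)} \left(-1 - - 356 \left(-2 - 2 \left(4 + 4 \cdot 0\right)\right)\right)} = - \frac{134159}{\frac{1}{2} \frac{1}{-2 - 2 \left(4 + 0\right)} \left(-1 - - 356 \left(-2 - 2 \left(4 + 0\right)\right)\right)} = - \frac{134159}{\frac{1}{2} \frac{1}{-2 - 8} \left(-1 - - 356 \left(-2 - 8\right)\right)} = - \frac{134159}{\frac{1}{2} \frac{1}{-10} \left(-1 - \left(-356\right) \left(-10\right)\right)} = - \frac{134159}{\frac{1}{2} \left(- \frac{1}{10}\right) \left(-1 - 3560\right)} = - \frac{134159}{\frac{1}{2} \left(- \frac{1}{10}\right) \left(-3561\right)} = - \frac{134159}{\frac{3561}{20}} = \left(-134159\right) \frac{20}{3561} = - \frac{2683180}{3561}$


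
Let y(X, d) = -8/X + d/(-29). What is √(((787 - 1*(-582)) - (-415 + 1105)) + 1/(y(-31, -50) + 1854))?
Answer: √13127276259257/139044 ≈ 26.058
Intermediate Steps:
y(X, d) = -8/X - d/29 (y(X, d) = -8/X + d*(-1/29) = -8/X - d/29)
√(((787 - 1*(-582)) - (-415 + 1105)) + 1/(y(-31, -50) + 1854)) = √(((787 - 1*(-582)) - (-415 + 1105)) + 1/((-8/(-31) - 1/29*(-50)) + 1854)) = √(((787 + 582) - 1*690) + 1/((-8*(-1/31) + 50/29) + 1854)) = √((1369 - 690) + 1/((8/31 + 50/29) + 1854)) = √(679 + 1/(1782/899 + 1854)) = √(679 + 1/(1668528/899)) = √(679 + 899/1668528) = √(1132931411/1668528) = √13127276259257/139044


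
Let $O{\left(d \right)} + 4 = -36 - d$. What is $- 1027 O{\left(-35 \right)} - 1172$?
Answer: $3963$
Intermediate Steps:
$O{\left(d \right)} = -40 - d$ ($O{\left(d \right)} = -4 - \left(36 + d\right) = -40 - d$)
$- 1027 O{\left(-35 \right)} - 1172 = - 1027 \left(-40 - -35\right) - 1172 = - 1027 \left(-40 + 35\right) - 1172 = \left(-1027\right) \left(-5\right) - 1172 = 5135 - 1172 = 3963$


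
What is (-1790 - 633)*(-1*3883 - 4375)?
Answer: 20009134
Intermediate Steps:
(-1790 - 633)*(-1*3883 - 4375) = -2423*(-3883 - 4375) = -2423*(-8258) = 20009134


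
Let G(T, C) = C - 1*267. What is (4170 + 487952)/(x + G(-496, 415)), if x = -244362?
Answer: -246061/122107 ≈ -2.0151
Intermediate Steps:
G(T, C) = -267 + C (G(T, C) = C - 267 = -267 + C)
(4170 + 487952)/(x + G(-496, 415)) = (4170 + 487952)/(-244362 + (-267 + 415)) = 492122/(-244362 + 148) = 492122/(-244214) = 492122*(-1/244214) = -246061/122107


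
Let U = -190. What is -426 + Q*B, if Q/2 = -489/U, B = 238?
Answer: 75912/95 ≈ 799.07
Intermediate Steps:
Q = 489/95 (Q = 2*(-489/(-190)) = 2*(-489*(-1/190)) = 2*(489/190) = 489/95 ≈ 5.1474)
-426 + Q*B = -426 + (489/95)*238 = -426 + 116382/95 = 75912/95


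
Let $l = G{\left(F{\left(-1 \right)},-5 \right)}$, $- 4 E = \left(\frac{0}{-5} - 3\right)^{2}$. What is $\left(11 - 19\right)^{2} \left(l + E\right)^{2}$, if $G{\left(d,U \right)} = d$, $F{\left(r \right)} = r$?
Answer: $676$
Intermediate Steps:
$E = - \frac{9}{4}$ ($E = - \frac{\left(\frac{0}{-5} - 3\right)^{2}}{4} = - \frac{\left(0 \left(- \frac{1}{5}\right) - 3\right)^{2}}{4} = - \frac{\left(0 - 3\right)^{2}}{4} = - \frac{\left(-3\right)^{2}}{4} = \left(- \frac{1}{4}\right) 9 = - \frac{9}{4} \approx -2.25$)
$l = -1$
$\left(11 - 19\right)^{2} \left(l + E\right)^{2} = \left(11 - 19\right)^{2} \left(-1 - \frac{9}{4}\right)^{2} = \left(-8\right)^{2} \left(- \frac{13}{4}\right)^{2} = 64 \cdot \frac{169}{16} = 676$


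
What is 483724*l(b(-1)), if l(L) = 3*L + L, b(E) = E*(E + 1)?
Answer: 0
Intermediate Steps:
b(E) = E*(1 + E)
l(L) = 4*L
483724*l(b(-1)) = 483724*(4*(-(1 - 1))) = 483724*(4*(-1*0)) = 483724*(4*0) = 483724*0 = 0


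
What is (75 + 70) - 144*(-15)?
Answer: 2305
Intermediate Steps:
(75 + 70) - 144*(-15) = 145 + 2160 = 2305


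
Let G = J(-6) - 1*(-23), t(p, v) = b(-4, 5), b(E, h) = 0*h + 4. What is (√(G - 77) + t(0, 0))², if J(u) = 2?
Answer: -36 + 16*I*√13 ≈ -36.0 + 57.689*I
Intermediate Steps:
b(E, h) = 4 (b(E, h) = 0 + 4 = 4)
t(p, v) = 4
G = 25 (G = 2 - 1*(-23) = 2 + 23 = 25)
(√(G - 77) + t(0, 0))² = (√(25 - 77) + 4)² = (√(-52) + 4)² = (2*I*√13 + 4)² = (4 + 2*I*√13)²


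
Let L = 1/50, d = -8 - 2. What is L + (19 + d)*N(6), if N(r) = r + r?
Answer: 5401/50 ≈ 108.02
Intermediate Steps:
N(r) = 2*r
d = -10
L = 1/50 ≈ 0.020000
L + (19 + d)*N(6) = 1/50 + (19 - 10)*(2*6) = 1/50 + 9*12 = 1/50 + 108 = 5401/50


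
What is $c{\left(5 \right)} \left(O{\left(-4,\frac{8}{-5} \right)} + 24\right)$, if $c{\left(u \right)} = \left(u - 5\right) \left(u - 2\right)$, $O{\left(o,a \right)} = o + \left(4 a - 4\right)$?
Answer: $0$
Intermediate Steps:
$O{\left(o,a \right)} = -4 + o + 4 a$ ($O{\left(o,a \right)} = o + \left(-4 + 4 a\right) = -4 + o + 4 a$)
$c{\left(u \right)} = \left(-5 + u\right) \left(-2 + u\right)$
$c{\left(5 \right)} \left(O{\left(-4,\frac{8}{-5} \right)} + 24\right) = \left(10 + 5^{2} - 35\right) \left(\left(-4 - 4 + 4 \frac{8}{-5}\right) + 24\right) = \left(10 + 25 - 35\right) \left(\left(-4 - 4 + 4 \cdot 8 \left(- \frac{1}{5}\right)\right) + 24\right) = 0 \left(\left(-4 - 4 + 4 \left(- \frac{8}{5}\right)\right) + 24\right) = 0 \left(\left(-4 - 4 - \frac{32}{5}\right) + 24\right) = 0 \left(- \frac{72}{5} + 24\right) = 0 \cdot \frac{48}{5} = 0$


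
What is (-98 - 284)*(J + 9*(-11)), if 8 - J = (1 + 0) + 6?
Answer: 37436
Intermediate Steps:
J = 1 (J = 8 - ((1 + 0) + 6) = 8 - (1 + 6) = 8 - 1*7 = 8 - 7 = 1)
(-98 - 284)*(J + 9*(-11)) = (-98 - 284)*(1 + 9*(-11)) = -382*(1 - 99) = -382*(-98) = 37436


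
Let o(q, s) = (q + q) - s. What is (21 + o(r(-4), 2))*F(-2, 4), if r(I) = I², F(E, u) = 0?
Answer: 0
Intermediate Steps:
o(q, s) = -s + 2*q (o(q, s) = 2*q - s = -s + 2*q)
(21 + o(r(-4), 2))*F(-2, 4) = (21 + (-1*2 + 2*(-4)²))*0 = (21 + (-2 + 2*16))*0 = (21 + (-2 + 32))*0 = (21 + 30)*0 = 51*0 = 0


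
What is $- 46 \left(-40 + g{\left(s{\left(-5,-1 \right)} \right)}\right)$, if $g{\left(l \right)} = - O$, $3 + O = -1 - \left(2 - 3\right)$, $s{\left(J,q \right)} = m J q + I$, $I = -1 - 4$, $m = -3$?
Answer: $1702$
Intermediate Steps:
$I = -5$
$s{\left(J,q \right)} = -5 - 3 J q$ ($s{\left(J,q \right)} = - 3 J q - 5 = -5 - 3 J q$)
$O = -3$ ($O = -3 - 0 = -3 + \left(-1 + 1\right) = -3 + 0 = -3$)
$g{\left(l \right)} = 3$ ($g{\left(l \right)} = \left(-1\right) \left(-3\right) = 3$)
$- 46 \left(-40 + g{\left(s{\left(-5,-1 \right)} \right)}\right) = - 46 \left(-40 + 3\right) = \left(-46\right) \left(-37\right) = 1702$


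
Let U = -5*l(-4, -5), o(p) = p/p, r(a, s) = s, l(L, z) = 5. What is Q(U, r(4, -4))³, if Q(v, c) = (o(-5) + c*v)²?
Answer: 1061520150601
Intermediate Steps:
o(p) = 1
U = -25 (U = -5*5 = -25)
Q(v, c) = (1 + c*v)²
Q(U, r(4, -4))³ = ((1 - 4*(-25))²)³ = ((1 + 100)²)³ = (101²)³ = 10201³ = 1061520150601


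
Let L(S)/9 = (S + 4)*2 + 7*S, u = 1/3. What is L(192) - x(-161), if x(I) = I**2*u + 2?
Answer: 20945/3 ≈ 6981.7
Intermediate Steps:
u = 1/3 ≈ 0.33333
x(I) = 2 + I**2/3 (x(I) = I**2*(1/3) + 2 = I**2/3 + 2 = 2 + I**2/3)
L(S) = 72 + 81*S (L(S) = 9*((S + 4)*2 + 7*S) = 9*((4 + S)*2 + 7*S) = 9*((8 + 2*S) + 7*S) = 9*(8 + 9*S) = 72 + 81*S)
L(192) - x(-161) = (72 + 81*192) - (2 + (1/3)*(-161)**2) = (72 + 15552) - (2 + (1/3)*25921) = 15624 - (2 + 25921/3) = 15624 - 1*25927/3 = 15624 - 25927/3 = 20945/3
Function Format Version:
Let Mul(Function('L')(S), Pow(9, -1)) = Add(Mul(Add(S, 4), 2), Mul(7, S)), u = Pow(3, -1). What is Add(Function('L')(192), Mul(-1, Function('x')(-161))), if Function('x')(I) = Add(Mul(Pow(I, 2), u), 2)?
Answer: Rational(20945, 3) ≈ 6981.7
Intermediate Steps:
u = Rational(1, 3) ≈ 0.33333
Function('x')(I) = Add(2, Mul(Rational(1, 3), Pow(I, 2))) (Function('x')(I) = Add(Mul(Pow(I, 2), Rational(1, 3)), 2) = Add(Mul(Rational(1, 3), Pow(I, 2)), 2) = Add(2, Mul(Rational(1, 3), Pow(I, 2))))
Function('L')(S) = Add(72, Mul(81, S)) (Function('L')(S) = Mul(9, Add(Mul(Add(S, 4), 2), Mul(7, S))) = Mul(9, Add(Mul(Add(4, S), 2), Mul(7, S))) = Mul(9, Add(Add(8, Mul(2, S)), Mul(7, S))) = Mul(9, Add(8, Mul(9, S))) = Add(72, Mul(81, S)))
Add(Function('L')(192), Mul(-1, Function('x')(-161))) = Add(Add(72, Mul(81, 192)), Mul(-1, Add(2, Mul(Rational(1, 3), Pow(-161, 2))))) = Add(Add(72, 15552), Mul(-1, Add(2, Mul(Rational(1, 3), 25921)))) = Add(15624, Mul(-1, Add(2, Rational(25921, 3)))) = Add(15624, Mul(-1, Rational(25927, 3))) = Add(15624, Rational(-25927, 3)) = Rational(20945, 3)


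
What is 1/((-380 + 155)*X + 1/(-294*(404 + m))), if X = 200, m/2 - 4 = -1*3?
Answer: -119364/5371380001 ≈ -2.2222e-5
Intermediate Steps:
m = 2 (m = 8 + 2*(-1*3) = 8 + 2*(-3) = 8 - 6 = 2)
1/((-380 + 155)*X + 1/(-294*(404 + m))) = 1/((-380 + 155)*200 + 1/(-294*(404 + 2))) = 1/(-225*200 + 1/(-294*406)) = 1/(-45000 + 1/(-119364)) = 1/(-45000 - 1/119364) = 1/(-5371380001/119364) = -119364/5371380001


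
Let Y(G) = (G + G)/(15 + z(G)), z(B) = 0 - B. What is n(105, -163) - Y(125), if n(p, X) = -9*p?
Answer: -10370/11 ≈ -942.73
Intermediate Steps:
z(B) = -B
Y(G) = 2*G/(15 - G) (Y(G) = (G + G)/(15 - G) = (2*G)/(15 - G) = 2*G/(15 - G))
n(105, -163) - Y(125) = -9*105 - (-2)*125/(-15 + 125) = -945 - (-2)*125/110 = -945 - 1*(-25/11) = -945 + 25/11 = -10370/11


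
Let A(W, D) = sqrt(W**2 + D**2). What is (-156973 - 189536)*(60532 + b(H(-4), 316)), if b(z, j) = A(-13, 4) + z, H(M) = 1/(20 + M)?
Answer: -335598471117/16 - 346509*sqrt(185) ≈ -2.0980e+10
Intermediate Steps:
A(W, D) = sqrt(D**2 + W**2)
b(z, j) = z + sqrt(185) (b(z, j) = sqrt(4**2 + (-13)**2) + z = sqrt(16 + 169) + z = sqrt(185) + z = z + sqrt(185))
(-156973 - 189536)*(60532 + b(H(-4), 316)) = (-156973 - 189536)*(60532 + (1/(20 - 4) + sqrt(185))) = -346509*(60532 + (1/16 + sqrt(185))) = -346509*(968513/16 + sqrt(185)) = -335598471117/16 - 346509*sqrt(185)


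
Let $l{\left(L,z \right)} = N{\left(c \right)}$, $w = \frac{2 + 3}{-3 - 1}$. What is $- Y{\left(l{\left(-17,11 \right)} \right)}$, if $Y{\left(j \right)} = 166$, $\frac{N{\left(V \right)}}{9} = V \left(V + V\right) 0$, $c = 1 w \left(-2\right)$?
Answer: $-166$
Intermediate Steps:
$w = - \frac{5}{4}$ ($w = \frac{5}{-4} = 5 \left(- \frac{1}{4}\right) = - \frac{5}{4} \approx -1.25$)
$c = \frac{5}{2}$ ($c = 1 \left(- \frac{5}{4}\right) \left(-2\right) = \left(- \frac{5}{4}\right) \left(-2\right) = \frac{5}{2} \approx 2.5$)
$N{\left(V \right)} = 0$ ($N{\left(V \right)} = 9 V \left(V + V\right) 0 = 9 V 2 V 0 = 9 \cdot 2 V^{2} \cdot 0 = 9 \cdot 0 = 0$)
$l{\left(L,z \right)} = 0$
$- Y{\left(l{\left(-17,11 \right)} \right)} = \left(-1\right) 166 = -166$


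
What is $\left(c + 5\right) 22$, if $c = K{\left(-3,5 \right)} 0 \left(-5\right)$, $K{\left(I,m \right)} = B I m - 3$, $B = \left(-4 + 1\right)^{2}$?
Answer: $110$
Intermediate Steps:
$B = 9$ ($B = \left(-3\right)^{2} = 9$)
$K{\left(I,m \right)} = -3 + 9 I m$ ($K{\left(I,m \right)} = 9 I m - 3 = -3 + 9 I m$)
$c = 0$ ($c = \left(-3 + 9 \left(-3\right) 5\right) 0 \left(-5\right) = \left(-3 - 135\right) 0 \left(-5\right) = \left(-138\right) 0 \left(-5\right) = 0 \left(-5\right) = 0$)
$\left(c + 5\right) 22 = \left(0 + 5\right) 22 = 5 \cdot 22 = 110$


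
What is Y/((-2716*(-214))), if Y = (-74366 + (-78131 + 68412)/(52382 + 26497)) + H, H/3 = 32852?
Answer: 1908073291/45846367896 ≈ 0.041619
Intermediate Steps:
H = 98556 (H = 3*32852 = 98556)
Y = 1908073291/78879 (Y = (-74366 + (-78131 + 68412)/(52382 + 26497)) + 98556 = (-74366 - 9719/78879) + 98556 = -5865925433/78879 + 98556 = 1908073291/78879 ≈ 24190.)
Y/((-2716*(-214))) = 1908073291/(78879*((-2716*(-214)))) = (1908073291/78879)/581224 = (1908073291/78879)*(1/581224) = 1908073291/45846367896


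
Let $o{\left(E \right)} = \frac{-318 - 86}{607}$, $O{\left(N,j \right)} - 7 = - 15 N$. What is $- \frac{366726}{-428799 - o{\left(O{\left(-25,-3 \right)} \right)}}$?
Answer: $\frac{222602682}{260280589} \approx 0.85524$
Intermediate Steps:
$O{\left(N,j \right)} = 7 - 15 N$
$o{\left(E \right)} = - \frac{404}{607}$ ($o{\left(E \right)} = \left(-318 - 86\right) \frac{1}{607} = \left(-404\right) \frac{1}{607} = - \frac{404}{607}$)
$- \frac{366726}{-428799 - o{\left(O{\left(-25,-3 \right)} \right)}} = - \frac{366726}{-428799 - - \frac{404}{607}} = - \frac{366726}{-428799 + \frac{404}{607}} = - \frac{366726}{- \frac{260280589}{607}} = \left(-366726\right) \left(- \frac{607}{260280589}\right) = \frac{222602682}{260280589}$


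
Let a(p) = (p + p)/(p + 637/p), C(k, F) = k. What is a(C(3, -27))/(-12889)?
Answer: -9/4163147 ≈ -2.1618e-6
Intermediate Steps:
a(p) = 2*p/(p + 637/p) (a(p) = (2*p)/(p + 637/p) = 2*p/(p + 637/p))
a(C(3, -27))/(-12889) = (2*3**2/(637 + 3**2))/(-12889) = (2*9/(637 + 9))*(-1/12889) = (2*9/646)*(-1/12889) = (2*9*(1/646))*(-1/12889) = (9/323)*(-1/12889) = -9/4163147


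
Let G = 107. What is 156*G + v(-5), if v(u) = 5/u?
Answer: 16691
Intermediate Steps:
156*G + v(-5) = 156*107 + 5/(-5) = 16692 + 5*(-⅕) = 16692 - 1 = 16691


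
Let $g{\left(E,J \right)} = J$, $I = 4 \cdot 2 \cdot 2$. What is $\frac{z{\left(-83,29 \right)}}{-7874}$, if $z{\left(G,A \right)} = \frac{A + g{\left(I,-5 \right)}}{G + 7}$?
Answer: $\frac{3}{74803} \approx 4.0105 \cdot 10^{-5}$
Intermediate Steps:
$I = 16$ ($I = 8 \cdot 2 = 16$)
$z{\left(G,A \right)} = \frac{-5 + A}{7 + G}$ ($z{\left(G,A \right)} = \frac{A - 5}{G + 7} = \frac{-5 + A}{7 + G}$)
$\frac{z{\left(-83,29 \right)}}{-7874} = \frac{\frac{1}{7 - 83} \left(-5 + 29\right)}{-7874} = \frac{1}{-76} \cdot 24 \left(- \frac{1}{7874}\right) = \left(- \frac{1}{76}\right) 24 \left(- \frac{1}{7874}\right) = \left(- \frac{6}{19}\right) \left(- \frac{1}{7874}\right) = \frac{3}{74803}$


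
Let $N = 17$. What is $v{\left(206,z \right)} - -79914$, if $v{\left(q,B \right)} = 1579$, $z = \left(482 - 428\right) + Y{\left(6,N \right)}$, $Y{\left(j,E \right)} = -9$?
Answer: $81493$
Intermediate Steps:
$z = 45$ ($z = \left(482 - 428\right) - 9 = 54 - 9 = 45$)
$v{\left(206,z \right)} - -79914 = 1579 - -79914 = 1579 + 79914 = 81493$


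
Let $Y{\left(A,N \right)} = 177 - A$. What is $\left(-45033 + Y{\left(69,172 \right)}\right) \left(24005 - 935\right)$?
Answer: $-1036419750$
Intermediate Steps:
$\left(-45033 + Y{\left(69,172 \right)}\right) \left(24005 - 935\right) = \left(-45033 + \left(177 - 69\right)\right) \left(24005 - 935\right) = \left(-45033 + \left(177 - 69\right)\right) 23070 = \left(-45033 + 108\right) 23070 = \left(-44925\right) 23070 = -1036419750$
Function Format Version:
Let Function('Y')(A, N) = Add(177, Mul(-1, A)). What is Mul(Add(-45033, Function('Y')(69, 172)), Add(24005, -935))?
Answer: -1036419750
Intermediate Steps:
Mul(Add(-45033, Function('Y')(69, 172)), Add(24005, -935)) = Mul(Add(-45033, Add(177, Mul(-1, 69))), Add(24005, -935)) = Mul(Add(-45033, Add(177, -69)), 23070) = Mul(Add(-45033, 108), 23070) = Mul(-44925, 23070) = -1036419750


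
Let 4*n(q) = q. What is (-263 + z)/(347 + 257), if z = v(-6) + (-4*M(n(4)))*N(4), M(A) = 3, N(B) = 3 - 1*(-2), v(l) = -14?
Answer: -337/604 ≈ -0.55795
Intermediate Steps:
n(q) = q/4
N(B) = 5 (N(B) = 3 + 2 = 5)
z = -74 (z = -14 - 4*3*5 = -14 - 12*5 = -14 - 60 = -74)
(-263 + z)/(347 + 257) = (-263 - 74)/(347 + 257) = -337/604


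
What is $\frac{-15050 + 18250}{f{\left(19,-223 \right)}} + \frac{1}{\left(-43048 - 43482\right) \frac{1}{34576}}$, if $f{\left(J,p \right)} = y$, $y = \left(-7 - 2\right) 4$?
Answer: $- \frac{34767592}{389385} \approx -89.288$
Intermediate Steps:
$y = -36$ ($y = \left(-9\right) 4 = -36$)
$f{\left(J,p \right)} = -36$
$\frac{-15050 + 18250}{f{\left(19,-223 \right)}} + \frac{1}{\left(-43048 - 43482\right) \frac{1}{34576}} = \frac{-15050 + 18250}{-36} + \frac{1}{\left(-43048 - 43482\right) \frac{1}{34576}} = 3200 \left(- \frac{1}{36}\right) + \frac{\frac{1}{\frac{1}{34576}}}{-86530} = - \frac{800}{9} - \frac{17288}{43265} = - \frac{34767592}{389385}$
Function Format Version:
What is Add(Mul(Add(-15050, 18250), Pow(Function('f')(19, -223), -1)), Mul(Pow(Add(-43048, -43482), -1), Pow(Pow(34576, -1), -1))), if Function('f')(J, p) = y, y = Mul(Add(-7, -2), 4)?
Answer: Rational(-34767592, 389385) ≈ -89.288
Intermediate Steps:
y = -36 (y = Mul(-9, 4) = -36)
Function('f')(J, p) = -36
Add(Mul(Add(-15050, 18250), Pow(Function('f')(19, -223), -1)), Mul(Pow(Add(-43048, -43482), -1), Pow(Pow(34576, -1), -1))) = Add(Mul(Add(-15050, 18250), Pow(-36, -1)), Mul(Pow(Add(-43048, -43482), -1), Pow(Pow(34576, -1), -1))) = Add(Mul(3200, Rational(-1, 36)), Mul(Pow(-86530, -1), Pow(Rational(1, 34576), -1))) = Add(Rational(-800, 9), Mul(Rational(-1, 86530), 34576)) = Add(Rational(-800, 9), Rational(-17288, 43265)) = Rational(-34767592, 389385)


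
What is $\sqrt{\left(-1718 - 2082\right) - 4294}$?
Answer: $i \sqrt{8094} \approx 89.967 i$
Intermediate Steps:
$\sqrt{\left(-1718 - 2082\right) - 4294} = \sqrt{-3800 - 4294} = \sqrt{-8094} = i \sqrt{8094}$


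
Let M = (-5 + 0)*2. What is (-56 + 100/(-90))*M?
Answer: 5140/9 ≈ 571.11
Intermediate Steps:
M = -10 (M = -5*2 = -10)
(-56 + 100/(-90))*M = (-56 + 100/(-90))*(-10) = (-56 + 100*(-1/90))*(-10) = (-56 - 10/9)*(-10) = -514/9*(-10) = 5140/9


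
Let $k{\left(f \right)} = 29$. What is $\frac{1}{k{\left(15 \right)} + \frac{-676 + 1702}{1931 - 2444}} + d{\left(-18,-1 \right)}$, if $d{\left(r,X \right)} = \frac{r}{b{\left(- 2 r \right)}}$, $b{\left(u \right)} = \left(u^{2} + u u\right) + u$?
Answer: $\frac{119}{3942} \approx 0.030188$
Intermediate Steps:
$b{\left(u \right)} = u + 2 u^{2}$ ($b{\left(u \right)} = \left(u^{2} + u^{2}\right) + u = 2 u^{2} + u = u + 2 u^{2}$)
$d{\left(r,X \right)} = - \frac{1}{2 \left(1 - 4 r\right)}$ ($d{\left(r,X \right)} = \frac{r}{- 2 r \left(1 + 2 \left(- 2 r\right)\right)} = \frac{r}{- 2 r \left(1 - 4 r\right)} = \frac{r}{\left(-2\right) r \left(1 - 4 r\right)} = r \left(- \frac{1}{2 r \left(1 - 4 r\right)}\right) = - \frac{1}{2 \left(1 - 4 r\right)}$)
$\frac{1}{k{\left(15 \right)} + \frac{-676 + 1702}{1931 - 2444}} + d{\left(-18,-1 \right)} = \frac{1}{29 + \frac{-676 + 1702}{1931 - 2444}} + \frac{1}{2 \left(-1 + 4 \left(-18\right)\right)} = \frac{1}{29 + \frac{1026}{-513}} + \frac{1}{2 \left(-1 - 72\right)} = \frac{1}{29 + 1026 \left(- \frac{1}{513}\right)} + \frac{1}{2 \left(-73\right)} = \frac{1}{29 - 2} + \frac{1}{2} \left(- \frac{1}{73}\right) = \frac{1}{27} - \frac{1}{146} = \frac{119}{3942}$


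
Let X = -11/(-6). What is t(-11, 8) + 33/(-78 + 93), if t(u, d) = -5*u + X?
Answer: 1771/30 ≈ 59.033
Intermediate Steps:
X = 11/6 (X = -11*(-1/6) = 11/6 ≈ 1.8333)
t(u, d) = 11/6 - 5*u (t(u, d) = -5*u + 11/6 = 11/6 - 5*u)
t(-11, 8) + 33/(-78 + 93) = (11/6 - 5*(-11)) + 33/(-78 + 93) = (11/6 + 55) + 33/15 = 341/6 + (1/15)*33 = 341/6 + 11/5 = 1771/30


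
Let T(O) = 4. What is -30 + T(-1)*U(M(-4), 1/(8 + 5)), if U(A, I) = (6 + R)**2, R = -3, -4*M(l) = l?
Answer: 6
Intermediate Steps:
M(l) = -l/4
U(A, I) = 9 (U(A, I) = (6 - 3)**2 = 3**2 = 9)
-30 + T(-1)*U(M(-4), 1/(8 + 5)) = -30 + 4*9 = -30 + 36 = 6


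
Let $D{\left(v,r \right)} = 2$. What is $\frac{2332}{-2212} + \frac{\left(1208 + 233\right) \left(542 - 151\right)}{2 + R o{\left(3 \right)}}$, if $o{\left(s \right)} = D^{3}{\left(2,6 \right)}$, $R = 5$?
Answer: $\frac{44507551}{3318} \approx 13414.0$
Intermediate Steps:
$o{\left(s \right)} = 8$ ($o{\left(s \right)} = 2^{3} = 8$)
$\frac{2332}{-2212} + \frac{\left(1208 + 233\right) \left(542 - 151\right)}{2 + R o{\left(3 \right)}} = \frac{2332}{-2212} + \frac{\left(1208 + 233\right) \left(542 - 151\right)}{2 + 5 \cdot 8} = 2332 \left(- \frac{1}{2212}\right) + \frac{1441 \cdot 391}{2 + 40} = - \frac{583}{553} + \frac{563431}{42} = \frac{44507551}{3318}$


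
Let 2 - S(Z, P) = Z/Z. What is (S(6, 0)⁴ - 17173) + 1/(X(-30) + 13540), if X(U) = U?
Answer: -231993719/13510 ≈ -17172.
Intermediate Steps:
S(Z, P) = 1 (S(Z, P) = 2 - Z/Z = 2 - 1*1 = 2 - 1 = 1)
(S(6, 0)⁴ - 17173) + 1/(X(-30) + 13540) = (1⁴ - 17173) + 1/(-30 + 13540) = (1 - 17173) + 1/13510 = -17172 + 1/13510 = -231993719/13510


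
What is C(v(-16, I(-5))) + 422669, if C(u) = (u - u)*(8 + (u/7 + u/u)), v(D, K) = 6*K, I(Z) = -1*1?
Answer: 422669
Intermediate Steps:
I(Z) = -1
C(u) = 0 (C(u) = 0*(8 + (u*(⅐) + 1)) = 0*(8 + (u/7 + 1)) = 0*(8 + (1 + u/7)) = 0*(9 + u/7) = 0)
C(v(-16, I(-5))) + 422669 = 0 + 422669 = 422669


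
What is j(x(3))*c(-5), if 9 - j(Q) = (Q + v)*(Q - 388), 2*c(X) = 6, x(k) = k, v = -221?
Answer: -251763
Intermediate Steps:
c(X) = 3 (c(X) = (½)*6 = 3)
j(Q) = 9 - (-388 + Q)*(-221 + Q) (j(Q) = 9 - (Q - 221)*(Q - 388) = 9 - (-221 + Q)*(-388 + Q) = 9 - (-388 + Q)*(-221 + Q))
j(x(3))*c(-5) = (-85739 - 1*3² + 609*3)*3 = (-85739 - 1*9 + 1827)*3 = (-85739 - 9 + 1827)*3 = -83921*3 = -251763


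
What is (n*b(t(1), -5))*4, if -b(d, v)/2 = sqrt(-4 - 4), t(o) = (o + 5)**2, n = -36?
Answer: 576*I*sqrt(2) ≈ 814.59*I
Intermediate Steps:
t(o) = (5 + o)**2
b(d, v) = -4*I*sqrt(2) (b(d, v) = -2*sqrt(-4 - 4) = -4*I*sqrt(2))
(n*b(t(1), -5))*4 = -(-144)*I*sqrt(2)*4 = (144*I*sqrt(2))*4 = 576*I*sqrt(2)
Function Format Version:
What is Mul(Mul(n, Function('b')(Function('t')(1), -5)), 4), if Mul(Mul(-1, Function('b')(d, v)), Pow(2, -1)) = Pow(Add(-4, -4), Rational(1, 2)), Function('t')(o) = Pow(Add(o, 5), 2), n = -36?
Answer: Mul(576, I, Pow(2, Rational(1, 2))) ≈ Mul(814.59, I)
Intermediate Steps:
Function('t')(o) = Pow(Add(5, o), 2)
Function('b')(d, v) = Mul(-4, I, Pow(2, Rational(1, 2))) (Function('b')(d, v) = Mul(-2, Pow(Add(-4, -4), Rational(1, 2))) = Mul(-2, Pow(-8, Rational(1, 2))) = Mul(-2, Mul(2, I, Pow(2, Rational(1, 2)))) = Mul(-4, I, Pow(2, Rational(1, 2))))
Mul(Mul(n, Function('b')(Function('t')(1), -5)), 4) = Mul(Mul(-36, Mul(-4, I, Pow(2, Rational(1, 2)))), 4) = Mul(Mul(144, I, Pow(2, Rational(1, 2))), 4) = Mul(576, I, Pow(2, Rational(1, 2)))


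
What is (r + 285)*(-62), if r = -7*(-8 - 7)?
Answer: -24180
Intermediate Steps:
r = 105 (r = -7*(-15) = 105)
(r + 285)*(-62) = (105 + 285)*(-62) = 390*(-62) = -24180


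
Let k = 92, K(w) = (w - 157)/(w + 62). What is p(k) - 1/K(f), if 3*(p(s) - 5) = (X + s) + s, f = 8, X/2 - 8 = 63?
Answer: 51019/447 ≈ 114.14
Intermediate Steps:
X = 142 (X = 16 + 2*63 = 16 + 126 = 142)
K(w) = (-157 + w)/(62 + w)
p(s) = 157/3 + 2*s/3 (p(s) = 5 + ((142 + s) + s)/3 = 5 + (142 + 2*s)/3 = 5 + (142/3 + 2*s/3) = 157/3 + 2*s/3)
p(k) - 1/K(f) = (157/3 + (⅔)*92) - 1/((-157 + 8)/(62 + 8)) = (157/3 + 184/3) - 1/(-149/70) = 341/3 - 1/((1/70)*(-149)) = 341/3 - 1/(-149/70) = 341/3 - 1*(-70/149) = 341/3 + 70/149 = 51019/447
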